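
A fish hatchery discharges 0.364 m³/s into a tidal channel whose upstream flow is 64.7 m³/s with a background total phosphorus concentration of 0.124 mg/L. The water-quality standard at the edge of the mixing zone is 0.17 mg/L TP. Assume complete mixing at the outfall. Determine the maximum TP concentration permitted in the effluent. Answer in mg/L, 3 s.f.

8.35 mg/L

Mass balance: 0.17·65.06 = 0.364·Cₑ + 64.7·0.124.
Cₑ = (11.06 − 8.023) / 0.364 = 8.346 mg/L.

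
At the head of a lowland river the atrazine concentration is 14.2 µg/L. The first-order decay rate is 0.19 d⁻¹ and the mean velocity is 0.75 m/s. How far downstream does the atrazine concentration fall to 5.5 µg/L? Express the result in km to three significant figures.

323 km

From C = C₀·e^(−kt), t = ln(C₀/C)/k = ln(14.2/5.5)/0.19 = 0.9485/0.19 = 4.992 d.
Distance = v·t = 0.75 m/s × 4.313e+05 s = 3.235e+05 m = 323.5 km.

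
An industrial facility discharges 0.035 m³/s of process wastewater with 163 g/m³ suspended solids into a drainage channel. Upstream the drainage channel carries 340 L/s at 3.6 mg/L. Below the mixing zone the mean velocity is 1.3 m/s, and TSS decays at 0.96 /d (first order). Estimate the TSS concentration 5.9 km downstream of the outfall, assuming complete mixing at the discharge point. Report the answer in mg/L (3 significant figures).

340 L/s = 0.34 m³/s.
After complete mixing, C₀ = (0.035·163 + 0.34·3.6) / 0.375 = 18.48 mg/L.
Travel time t = 5900 m / 1.3 m/s = 4538 s = 0.05253 d.
C = 18.48·exp(−0.96·0.05253) = 18.48·0.9508 = 17.57 mg/L.

17.6 mg/L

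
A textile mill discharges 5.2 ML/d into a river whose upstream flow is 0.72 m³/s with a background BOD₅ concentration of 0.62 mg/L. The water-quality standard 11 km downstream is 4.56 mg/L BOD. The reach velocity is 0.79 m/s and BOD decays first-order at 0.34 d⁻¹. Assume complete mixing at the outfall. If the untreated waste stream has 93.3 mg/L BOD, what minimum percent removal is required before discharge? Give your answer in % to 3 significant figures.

5.2 ML/d = 0.06019 m³/s.
Travel time to the compliance point: t = 1.1e+04/0.79 = 1.392e+04 s = 0.1612 d; decay factor exp(−0.34·0.1612) = 0.9467.
So the concentration just after mixing may be at most 4.56/0.9467 = 4.817 mg/L.
Mass balance: 4.817·0.7802 = 0.06019·Cₑ + 0.72·0.62.
Cₑ = (3.758 − 0.4464) / 0.06019 = 55.02 mg/L.
Required removal = 1 − 55.02/93.3 = 41.02 %.

41.0 %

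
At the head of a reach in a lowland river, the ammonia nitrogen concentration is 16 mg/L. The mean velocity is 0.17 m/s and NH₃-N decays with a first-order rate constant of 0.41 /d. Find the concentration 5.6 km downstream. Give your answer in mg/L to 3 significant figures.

Travel time t = 5.6 km / 0.17 m/s = 5600/0.17 = 3.294e+04 s = 0.3813 d.
First-order decay: C = 16·exp(−0.41·0.3813) = 16·0.8553 = 13.68 mg/L.

13.7 mg/L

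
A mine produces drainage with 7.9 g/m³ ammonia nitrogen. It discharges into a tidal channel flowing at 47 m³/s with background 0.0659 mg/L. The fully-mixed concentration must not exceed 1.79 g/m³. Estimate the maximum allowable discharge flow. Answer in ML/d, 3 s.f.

1150 ML/d

Mass balance at complete mixing: C_std·(Q_w + Q_r) = Q_w·C_e + Q_r·C_b.
Rearranging, Q_w = Q_r·(C_std − C_b)/(C_e − C_std) = 47·(1.79 − 0.0659) / (7.9 − 1.79) = 13.26 m³/s.
= 1146 ML/d.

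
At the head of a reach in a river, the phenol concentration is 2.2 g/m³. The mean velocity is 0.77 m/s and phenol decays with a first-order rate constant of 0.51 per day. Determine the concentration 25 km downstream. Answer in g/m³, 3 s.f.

1.82 g/m³

Travel time t = 25 km / 0.77 m/s = 2.5e+04/0.77 = 3.247e+04 s = 0.3758 d.
First-order decay: C = 2.2·exp(−0.51·0.3758) = 2.2·0.8256 = 1.816 g/m³.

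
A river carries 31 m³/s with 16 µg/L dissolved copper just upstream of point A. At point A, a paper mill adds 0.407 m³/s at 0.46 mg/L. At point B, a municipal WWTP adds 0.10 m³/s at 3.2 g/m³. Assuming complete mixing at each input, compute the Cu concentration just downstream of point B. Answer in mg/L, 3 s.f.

0.0318 mg/L

16 µg/L = 0.016 mg/L.
After input A: C = (31·0.016 + 0.407·0.46) / 31.41 = 0.02175 mg/L.
After input B: C = (31.41·0.02175 + 0.1·3.2) / 31.51 = 0.03184 mg/L.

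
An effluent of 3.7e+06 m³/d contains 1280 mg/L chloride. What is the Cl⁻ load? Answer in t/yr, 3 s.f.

1.73e+06 t/yr

3.7e+06 m³/d = 42.82 m³/s.
Mass flux = Q·C = 42.82 m³/s × 1280 g/m³ = 5.481e+04 g/s.
= 5.481e+04 g/s × 31.56 = 1.73e+06 t/yr.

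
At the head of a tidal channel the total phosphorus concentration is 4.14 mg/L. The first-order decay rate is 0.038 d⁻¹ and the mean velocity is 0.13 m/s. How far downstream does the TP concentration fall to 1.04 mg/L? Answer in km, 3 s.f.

From C = C₀·e^(−kt), t = ln(C₀/C)/k = ln(4.14/1.04)/0.038 = 1.381/0.038 = 36.35 d.
Distance = v·t = 0.13 m/s × 3.141e+06 s = 4.083e+05 m = 408.3 km.

408 km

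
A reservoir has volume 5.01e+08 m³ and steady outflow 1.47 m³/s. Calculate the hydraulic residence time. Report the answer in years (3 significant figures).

Q = 1.47 m³/s × 3.156e+07 s/yr = 4.639e+07 m³/yr.
Hydraulic residence time τ = V/Q = 5.01e+08/4.639e+07 = 10.8 yr.

10.8 yr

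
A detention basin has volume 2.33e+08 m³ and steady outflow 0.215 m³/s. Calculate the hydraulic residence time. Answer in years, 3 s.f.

Q = 0.215 m³/s × 3.156e+07 s/yr = 6.785e+06 m³/yr.
Hydraulic residence time τ = V/Q = 2.33e+08/6.785e+06 = 34.34 yr.

34.3 yr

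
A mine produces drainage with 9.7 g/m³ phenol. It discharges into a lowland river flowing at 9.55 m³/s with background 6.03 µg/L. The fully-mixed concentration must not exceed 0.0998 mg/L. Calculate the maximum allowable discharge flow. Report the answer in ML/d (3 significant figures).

6.03 µg/L = 0.00603 mg/L.
Mass balance at complete mixing: C_std·(Q_w + Q_r) = Q_w·C_e + Q_r·C_b.
Rearranging, Q_w = Q_r·(C_std − C_b)/(C_e − C_std) = 9.55·(0.0998 − 0.00603) / (9.7 − 0.0998) = 0.09328 m³/s.
= 8.059 ML/d.

8.06 ML/d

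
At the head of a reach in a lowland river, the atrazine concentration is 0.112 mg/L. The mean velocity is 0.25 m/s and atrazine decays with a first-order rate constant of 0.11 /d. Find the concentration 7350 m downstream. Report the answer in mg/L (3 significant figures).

0.108 mg/L

Travel time t = 7350 m / 0.25 m/s = 7350/0.25 = 2.94e+04 s = 0.3403 d.
First-order decay: C = 0.112·exp(−0.11·0.3403) = 0.112·0.9633 = 0.1079 mg/L.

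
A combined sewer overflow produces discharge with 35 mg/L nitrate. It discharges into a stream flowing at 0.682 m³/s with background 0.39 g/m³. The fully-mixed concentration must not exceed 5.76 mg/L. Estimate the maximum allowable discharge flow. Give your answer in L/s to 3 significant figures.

125 L/s

Mass balance at complete mixing: C_std·(Q_w + Q_r) = Q_w·C_e + Q_r·C_b.
Rearranging, Q_w = Q_r·(C_std − C_b)/(C_e − C_std) = 0.682·(5.76 − 0.39) / (35 − 5.76) = 0.1253 m³/s.
= 125.3 L/s.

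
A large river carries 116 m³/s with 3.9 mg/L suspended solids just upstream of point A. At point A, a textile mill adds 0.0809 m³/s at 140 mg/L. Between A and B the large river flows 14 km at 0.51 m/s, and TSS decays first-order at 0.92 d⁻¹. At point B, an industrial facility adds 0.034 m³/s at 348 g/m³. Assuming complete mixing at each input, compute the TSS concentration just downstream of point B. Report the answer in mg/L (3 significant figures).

After input A: C = (116·3.9 + 0.0809·140) / 116.1 = 3.995 mg/L.
Over the 14 km reach to input B (t = 2.745e+04 s = 0.3177 d), decay gives C = 3.995·exp(−0.92·0.3177) = 2.982 mg/L.
After input B: C = (116.1·2.982 + 0.034·348) / 116.1 = 3.083 mg/L.

3.08 mg/L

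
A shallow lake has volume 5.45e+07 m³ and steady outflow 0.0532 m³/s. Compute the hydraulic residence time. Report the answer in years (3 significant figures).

Q = 0.0532 m³/s × 3.156e+07 s/yr = 1.679e+06 m³/yr.
Hydraulic residence time τ = V/Q = 5.45e+07/1.679e+06 = 32.46 yr.

32.5 yr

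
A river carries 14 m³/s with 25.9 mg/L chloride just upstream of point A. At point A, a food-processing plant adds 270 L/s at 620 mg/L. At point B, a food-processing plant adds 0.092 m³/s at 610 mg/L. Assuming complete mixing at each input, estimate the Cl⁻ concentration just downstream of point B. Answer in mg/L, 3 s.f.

270 L/s = 0.27 m³/s.
After input A: C = (14·25.9 + 0.27·620) / 14.27 = 37.14 mg/L.
After input B: C = (14.27·37.14 + 0.092·610) / 14.36 = 40.81 mg/L.

40.8 mg/L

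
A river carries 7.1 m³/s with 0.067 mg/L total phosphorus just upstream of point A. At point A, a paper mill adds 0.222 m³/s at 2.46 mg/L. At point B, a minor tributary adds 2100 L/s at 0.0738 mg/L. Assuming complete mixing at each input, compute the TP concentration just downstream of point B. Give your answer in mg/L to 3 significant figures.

After input A: C = (7.1·0.067 + 0.222·2.46) / 7.322 = 0.1396 mg/L.
2100 L/s = 2.1 m³/s.
After input B: C = (7.322·0.1396 + 2.1·0.0738) / 9.422 = 0.1249 mg/L.

0.125 mg/L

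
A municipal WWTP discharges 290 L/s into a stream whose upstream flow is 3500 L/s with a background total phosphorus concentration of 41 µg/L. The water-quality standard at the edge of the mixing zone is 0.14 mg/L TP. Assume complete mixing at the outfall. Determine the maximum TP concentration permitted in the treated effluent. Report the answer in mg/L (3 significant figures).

290 L/s = 0.29 m³/s.
3500 L/s = 3.5 m³/s.
41 µg/L = 0.041 mg/L.
Mass balance: 0.14·3.79 = 0.29·Cₑ + 3.5·0.041.
Cₑ = (0.5306 − 0.1435) / 0.29 = 1.335 mg/L.

1.33 mg/L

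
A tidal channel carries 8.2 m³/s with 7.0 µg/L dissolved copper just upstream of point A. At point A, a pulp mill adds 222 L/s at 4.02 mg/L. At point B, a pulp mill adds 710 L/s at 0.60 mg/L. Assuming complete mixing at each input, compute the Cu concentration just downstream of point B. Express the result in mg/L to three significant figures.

7.0 µg/L = 0.007 mg/L.
222 L/s = 0.222 m³/s.
After input A: C = (8.2·0.007 + 0.222·4.02) / 8.422 = 0.1128 mg/L.
710 L/s = 0.71 m³/s.
After input B: C = (8.422·0.1128 + 0.71·0.6) / 9.132 = 0.1507 mg/L.

0.151 mg/L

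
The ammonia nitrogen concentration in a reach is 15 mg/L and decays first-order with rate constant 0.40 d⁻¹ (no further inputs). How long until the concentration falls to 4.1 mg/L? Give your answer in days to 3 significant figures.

t = ln(C₀/C)/k = ln(15/4.1)/0.40 = 1.297/0.40 = 3.243 d.

3.24 d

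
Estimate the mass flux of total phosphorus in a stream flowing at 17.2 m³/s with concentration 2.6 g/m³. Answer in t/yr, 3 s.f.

1410 t/yr

Mass flux = Q·C = 17.2 m³/s × 2.6 g/m³ = 44.72 g/s.
= 44.72 g/s × 31.56 = 1411 t/yr.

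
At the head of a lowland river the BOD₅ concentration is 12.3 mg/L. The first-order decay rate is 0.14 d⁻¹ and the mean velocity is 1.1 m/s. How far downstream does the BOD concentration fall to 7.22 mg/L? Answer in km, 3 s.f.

362 km

From C = C₀·e^(−kt), t = ln(C₀/C)/k = ln(12.3/7.22)/0.14 = 0.5327/0.14 = 3.805 d.
Distance = v·t = 1.1 m/s × 3.288e+05 s = 3.617e+05 m = 361.7 km.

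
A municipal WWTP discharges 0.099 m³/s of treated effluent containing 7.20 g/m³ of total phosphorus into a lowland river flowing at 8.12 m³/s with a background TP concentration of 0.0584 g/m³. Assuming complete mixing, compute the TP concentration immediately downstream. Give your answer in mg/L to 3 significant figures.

By mass balance at complete mixing, C = (0.099·7.2 + 8.12·0.0584) / (0.099 + 8.12) = 1.187/8.219 = 0.1444 mg/L.

0.144 mg/L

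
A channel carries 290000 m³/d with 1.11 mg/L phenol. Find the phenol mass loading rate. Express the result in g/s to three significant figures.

290000 m³/d = 3.356 m³/s.
Mass flux = Q·C = 3.356 m³/s × 1.11 g/m³ = 3.726 g/s.

3.73 g/s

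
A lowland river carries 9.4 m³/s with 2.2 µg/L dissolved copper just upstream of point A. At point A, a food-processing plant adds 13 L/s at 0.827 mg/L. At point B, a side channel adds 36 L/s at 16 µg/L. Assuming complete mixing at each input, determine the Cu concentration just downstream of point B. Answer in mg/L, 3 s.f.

0.00339 mg/L

2.2 µg/L = 0.0022 mg/L.
13 L/s = 0.013 m³/s.
After input A: C = (9.4·0.0022 + 0.013·0.827) / 9.413 = 0.003339 mg/L.
36 L/s = 0.036 m³/s.
16 µg/L = 0.016 mg/L.
After input B: C = (9.413·0.003339 + 0.036·0.016) / 9.449 = 0.003387 mg/L.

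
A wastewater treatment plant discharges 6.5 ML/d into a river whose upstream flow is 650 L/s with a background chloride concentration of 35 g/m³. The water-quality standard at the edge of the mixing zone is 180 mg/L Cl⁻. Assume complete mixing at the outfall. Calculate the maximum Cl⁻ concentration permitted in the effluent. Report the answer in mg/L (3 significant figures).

1430 mg/L

6.5 ML/d = 0.07523 m³/s.
650 L/s = 0.65 m³/s.
Mass balance: 180·0.7252 = 0.07523·Cₑ + 0.65·35.
Cₑ = (130.5 − 22.75) / 0.07523 = 1433 mg/L.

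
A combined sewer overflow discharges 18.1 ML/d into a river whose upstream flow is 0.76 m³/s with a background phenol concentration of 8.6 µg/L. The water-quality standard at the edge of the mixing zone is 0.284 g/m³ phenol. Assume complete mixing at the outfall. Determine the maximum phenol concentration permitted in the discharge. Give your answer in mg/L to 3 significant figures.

18.1 ML/d = 0.2095 m³/s.
8.6 µg/L = 0.0086 mg/L.
Mass balance: 0.284·0.9695 = 0.2095·Cₑ + 0.76·0.0086.
Cₑ = (0.2753 − 0.006536) / 0.2095 = 1.283 mg/L.

1.28 mg/L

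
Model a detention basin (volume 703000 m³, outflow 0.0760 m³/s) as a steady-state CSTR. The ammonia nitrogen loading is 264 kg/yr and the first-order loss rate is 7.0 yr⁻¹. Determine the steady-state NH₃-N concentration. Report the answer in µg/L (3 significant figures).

36.1 µg/L

Outflow Q = 0.0760 m³/s × 3.156e+07 s/yr = 2.398e+06 m³/yr.
Steady-state CSTR mass balance: W = Q·C + k·V·C, so C = W/(Q + kV).
Q + kV = 2.398e+06 + 7.0·703000 = 7.319e+06 m³/yr.
C = 264/7.319e+06 = 3.607e-05 kg/m³ = 0.03607 mg/L = 36.07 µg/L.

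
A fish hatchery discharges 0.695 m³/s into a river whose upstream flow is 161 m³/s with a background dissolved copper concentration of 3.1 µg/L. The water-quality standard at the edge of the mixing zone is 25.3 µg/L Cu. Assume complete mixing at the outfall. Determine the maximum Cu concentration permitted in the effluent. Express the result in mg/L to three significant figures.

5.17 mg/L

3.1 µg/L = 0.0031 mg/L.
25.3 µg/L = 0.0253 mg/L.
Mass balance: 0.0253·161.7 = 0.695·Cₑ + 161·0.0031.
Cₑ = (4.091 − 0.4991) / 0.695 = 5.168 mg/L.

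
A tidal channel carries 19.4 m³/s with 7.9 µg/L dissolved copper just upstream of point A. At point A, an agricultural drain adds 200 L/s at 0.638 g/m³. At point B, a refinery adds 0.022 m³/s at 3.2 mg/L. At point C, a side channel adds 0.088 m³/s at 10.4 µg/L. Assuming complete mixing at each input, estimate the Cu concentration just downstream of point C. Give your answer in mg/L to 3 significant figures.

7.9 µg/L = 0.0079 mg/L.
200 L/s = 0.2 m³/s.
After input A: C = (19.4·0.0079 + 0.2·0.638) / 19.6 = 0.01433 mg/L.
After input B: C = (19.6·0.01433 + 0.022·3.2) / 19.62 = 0.0179 mg/L.
10.4 µg/L = 0.0104 mg/L.
After input C: C = (19.62·0.0179 + 0.088·0.0104) / 19.71 = 0.01787 mg/L.

0.0179 mg/L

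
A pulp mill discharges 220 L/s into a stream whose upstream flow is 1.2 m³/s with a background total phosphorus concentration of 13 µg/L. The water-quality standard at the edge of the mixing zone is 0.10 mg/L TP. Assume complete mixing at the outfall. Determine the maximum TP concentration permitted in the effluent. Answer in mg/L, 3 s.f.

0.575 mg/L

220 L/s = 0.22 m³/s.
13 µg/L = 0.013 mg/L.
Mass balance: 0.1·1.42 = 0.22·Cₑ + 1.2·0.013.
Cₑ = (0.142 − 0.0156) / 0.22 = 0.5745 mg/L.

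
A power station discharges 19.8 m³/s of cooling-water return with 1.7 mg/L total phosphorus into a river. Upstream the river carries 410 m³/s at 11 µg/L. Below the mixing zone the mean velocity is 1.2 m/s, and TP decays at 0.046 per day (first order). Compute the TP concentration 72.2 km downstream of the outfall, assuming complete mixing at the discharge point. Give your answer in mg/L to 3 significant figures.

0.0860 mg/L

11 µg/L = 0.011 mg/L.
After complete mixing, C₀ = (19.8·1.7 + 410·0.011) / 429.8 = 0.08881 mg/L.
Travel time t = 7.22e+04 m / 1.2 m/s = 6.017e+04 s = 0.6964 d.
C = 0.08881·exp(−0.046·0.6964) = 0.08881·0.9685 = 0.08601 mg/L.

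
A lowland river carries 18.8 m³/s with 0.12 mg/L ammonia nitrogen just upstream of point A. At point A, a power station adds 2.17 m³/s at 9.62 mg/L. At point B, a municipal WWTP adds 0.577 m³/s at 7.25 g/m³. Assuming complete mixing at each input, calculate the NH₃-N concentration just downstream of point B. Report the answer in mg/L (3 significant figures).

1.27 mg/L

After input A: C = (18.8·0.12 + 2.17·9.62) / 20.97 = 1.103 mg/L.
After input B: C = (20.97·1.103 + 0.577·7.25) / 21.55 = 1.268 mg/L.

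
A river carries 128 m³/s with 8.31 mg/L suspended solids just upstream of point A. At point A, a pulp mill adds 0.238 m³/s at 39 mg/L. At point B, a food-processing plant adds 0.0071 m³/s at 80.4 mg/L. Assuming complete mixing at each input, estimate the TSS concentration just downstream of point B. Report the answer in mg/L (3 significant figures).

After input A: C = (128·8.31 + 0.238·39) / 128.2 = 8.367 mg/L.
After input B: C = (128.2·8.367 + 0.0071·80.4) / 128.2 = 8.371 mg/L.

8.37 mg/L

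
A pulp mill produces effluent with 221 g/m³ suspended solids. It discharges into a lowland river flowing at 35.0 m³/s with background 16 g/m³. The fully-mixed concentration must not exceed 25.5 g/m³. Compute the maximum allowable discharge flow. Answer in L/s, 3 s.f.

Mass balance at complete mixing: C_std·(Q_w + Q_r) = Q_w·C_e + Q_r·C_b.
Rearranging, Q_w = Q_r·(C_std − C_b)/(C_e − C_std) = 35.0·(25.5 − 16) / (221 − 25.5) = 1.701 m³/s.
= 1701 L/s.

1700 L/s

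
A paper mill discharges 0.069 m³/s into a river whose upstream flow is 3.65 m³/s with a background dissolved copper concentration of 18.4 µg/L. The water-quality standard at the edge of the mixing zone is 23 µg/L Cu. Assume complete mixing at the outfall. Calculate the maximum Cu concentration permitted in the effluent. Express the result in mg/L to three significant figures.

0.266 mg/L

18.4 µg/L = 0.0184 mg/L.
23 µg/L = 0.023 mg/L.
Mass balance: 0.023·3.719 = 0.069·Cₑ + 3.65·0.0184.
Cₑ = (0.08554 − 0.06716) / 0.069 = 0.2663 mg/L.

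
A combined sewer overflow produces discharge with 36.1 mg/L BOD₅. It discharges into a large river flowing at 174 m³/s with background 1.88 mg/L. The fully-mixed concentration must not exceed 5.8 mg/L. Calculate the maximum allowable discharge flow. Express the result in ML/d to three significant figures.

1940 ML/d

Mass balance at complete mixing: C_std·(Q_w + Q_r) = Q_w·C_e + Q_r·C_b.
Rearranging, Q_w = Q_r·(C_std − C_b)/(C_e − C_std) = 174·(5.8 − 1.88) / (36.1 − 5.8) = 22.51 m³/s.
= 1945 ML/d.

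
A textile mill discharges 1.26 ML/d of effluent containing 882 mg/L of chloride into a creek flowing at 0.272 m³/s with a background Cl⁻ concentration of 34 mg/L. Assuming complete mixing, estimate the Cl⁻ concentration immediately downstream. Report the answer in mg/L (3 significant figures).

77.2 mg/L

1.26 ML/d = 0.01458 m³/s.
Flow-weighted mixing gives C = (0.01458·882 + 0.272·34) / (0.01458 + 0.272) = 22.11/0.2866 = 77.15 mg/L.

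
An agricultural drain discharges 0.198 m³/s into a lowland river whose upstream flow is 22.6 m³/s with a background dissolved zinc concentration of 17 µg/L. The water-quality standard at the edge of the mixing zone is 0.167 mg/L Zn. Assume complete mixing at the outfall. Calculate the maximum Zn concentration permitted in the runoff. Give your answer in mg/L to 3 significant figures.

17 µg/L = 0.017 mg/L.
Mass balance: 0.167·22.8 = 0.198·Cₑ + 22.6·0.017.
Cₑ = (3.807 − 0.3842) / 0.198 = 17.29 mg/L.

17.3 mg/L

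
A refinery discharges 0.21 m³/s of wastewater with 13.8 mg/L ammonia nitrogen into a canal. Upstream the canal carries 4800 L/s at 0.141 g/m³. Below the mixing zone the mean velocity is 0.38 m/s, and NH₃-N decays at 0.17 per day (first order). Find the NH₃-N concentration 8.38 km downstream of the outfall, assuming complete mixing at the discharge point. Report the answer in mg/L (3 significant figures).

4800 L/s = 4.8 m³/s.
After complete mixing, C₀ = (0.21·13.8 + 4.8·0.141) / 5.01 = 0.7135 mg/L.
Travel time t = 8380 m / 0.38 m/s = 2.205e+04 s = 0.2552 d.
C = 0.7135·exp(−0.17·0.2552) = 0.7135·0.9575 = 0.6832 mg/L.

0.683 mg/L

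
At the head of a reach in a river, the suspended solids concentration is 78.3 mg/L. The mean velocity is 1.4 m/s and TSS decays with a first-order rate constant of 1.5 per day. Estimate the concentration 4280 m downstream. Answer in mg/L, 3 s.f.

Travel time t = 4280 m / 1.4 m/s = 4280/1.4 = 3057 s = 0.03538 d.
First-order decay: C = 78.3·exp(−1.5·0.03538) = 78.3·0.9483 = 74.25 mg/L.

74.3 mg/L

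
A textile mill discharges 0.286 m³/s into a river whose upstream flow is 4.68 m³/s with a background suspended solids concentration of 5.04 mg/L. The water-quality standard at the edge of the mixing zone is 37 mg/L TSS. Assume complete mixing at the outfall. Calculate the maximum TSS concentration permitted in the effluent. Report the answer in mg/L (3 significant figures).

Mass balance: 37·4.966 = 0.286·Cₑ + 4.68·5.04.
Cₑ = (183.7 − 23.59) / 0.286 = 560 mg/L.

560 mg/L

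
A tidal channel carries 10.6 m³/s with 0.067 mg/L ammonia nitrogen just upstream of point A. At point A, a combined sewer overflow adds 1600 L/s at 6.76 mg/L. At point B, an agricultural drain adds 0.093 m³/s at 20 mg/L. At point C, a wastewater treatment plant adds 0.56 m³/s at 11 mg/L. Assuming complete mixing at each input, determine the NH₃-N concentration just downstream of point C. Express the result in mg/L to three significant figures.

1600 L/s = 1.6 m³/s.
After input A: C = (10.6·0.067 + 1.6·6.76) / 12.2 = 0.9448 mg/L.
After input B: C = (12.2·0.9448 + 0.093·20) / 12.29 = 1.089 mg/L.
After input C: C = (12.29·1.089 + 0.56·11) / 12.85 = 1.521 mg/L.

1.52 mg/L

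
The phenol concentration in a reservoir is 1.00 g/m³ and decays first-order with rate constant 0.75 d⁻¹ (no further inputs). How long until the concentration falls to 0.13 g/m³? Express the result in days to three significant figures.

2.72 d

t = ln(C₀/C)/k = ln(1.00/0.13)/0.75 = 2.04/0.75 = 2.72 d.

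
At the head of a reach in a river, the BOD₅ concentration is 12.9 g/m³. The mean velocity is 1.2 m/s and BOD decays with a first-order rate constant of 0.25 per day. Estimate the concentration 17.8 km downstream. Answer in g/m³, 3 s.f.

12.4 g/m³

Travel time t = 17.8 km / 1.2 m/s = 1.78e+04/1.2 = 1.483e+04 s = 0.1717 d.
First-order decay: C = 12.9·exp(−0.25·0.1717) = 12.9·0.958 = 12.36 g/m³.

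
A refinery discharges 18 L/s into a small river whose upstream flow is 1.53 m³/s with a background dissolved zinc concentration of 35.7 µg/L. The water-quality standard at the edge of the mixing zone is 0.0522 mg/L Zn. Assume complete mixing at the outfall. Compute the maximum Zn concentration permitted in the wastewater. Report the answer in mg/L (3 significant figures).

1.45 mg/L

18 L/s = 0.018 m³/s.
35.7 µg/L = 0.0357 mg/L.
Mass balance: 0.0522·1.548 = 0.018·Cₑ + 1.53·0.0357.
Cₑ = (0.08081 − 0.05462) / 0.018 = 1.455 mg/L.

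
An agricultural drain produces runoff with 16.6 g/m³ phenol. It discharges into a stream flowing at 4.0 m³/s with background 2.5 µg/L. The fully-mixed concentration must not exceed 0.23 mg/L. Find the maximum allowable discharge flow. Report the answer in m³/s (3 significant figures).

0.0556 m³/s

2.5 µg/L = 0.0025 mg/L.
Mass balance at complete mixing: C_std·(Q_w + Q_r) = Q_w·C_e + Q_r·C_b.
Rearranging, Q_w = Q_r·(C_std − C_b)/(C_e − C_std) = 4.0·(0.23 − 0.0025) / (16.6 − 0.23) = 0.05559 m³/s.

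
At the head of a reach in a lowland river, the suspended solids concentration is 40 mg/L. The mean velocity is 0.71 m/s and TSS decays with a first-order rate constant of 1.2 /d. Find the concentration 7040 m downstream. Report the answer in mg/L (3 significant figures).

Travel time t = 7040 m / 0.71 m/s = 7040/0.71 = 9915 s = 0.1148 d.
First-order decay: C = 40·exp(−1.2·0.1148) = 40·0.8713 = 34.85 mg/L.

34.9 mg/L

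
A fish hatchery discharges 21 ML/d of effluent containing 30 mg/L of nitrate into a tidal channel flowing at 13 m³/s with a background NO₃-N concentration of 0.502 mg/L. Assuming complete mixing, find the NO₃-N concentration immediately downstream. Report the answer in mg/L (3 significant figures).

21 ML/d = 0.2431 m³/s.
Flow-weighted mixing gives C = (0.2431·30 + 13·0.502) / (0.2431 + 13) = 13.82/13.24 = 1.043 mg/L.

1.04 mg/L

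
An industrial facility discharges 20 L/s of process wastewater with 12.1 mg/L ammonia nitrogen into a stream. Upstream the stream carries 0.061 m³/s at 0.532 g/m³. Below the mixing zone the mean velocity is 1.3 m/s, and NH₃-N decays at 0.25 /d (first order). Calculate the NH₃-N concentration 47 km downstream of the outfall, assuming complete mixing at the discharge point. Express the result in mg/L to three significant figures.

3.05 mg/L

20 L/s = 0.02 m³/s.
After complete mixing, C₀ = (0.02·12.1 + 0.061·0.532) / 0.081 = 3.388 mg/L.
Travel time t = 4.7e+04 m / 1.3 m/s = 3.615e+04 s = 0.4184 d.
C = 3.388·exp(−0.25·0.4184) = 3.388·0.9007 = 3.052 mg/L.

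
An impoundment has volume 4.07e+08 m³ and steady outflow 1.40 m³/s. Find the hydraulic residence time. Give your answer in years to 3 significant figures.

9.21 yr

Q = 1.40 m³/s × 3.156e+07 s/yr = 4.418e+07 m³/yr.
Hydraulic residence time τ = V/Q = 4.07e+08/4.418e+07 = 9.212 yr.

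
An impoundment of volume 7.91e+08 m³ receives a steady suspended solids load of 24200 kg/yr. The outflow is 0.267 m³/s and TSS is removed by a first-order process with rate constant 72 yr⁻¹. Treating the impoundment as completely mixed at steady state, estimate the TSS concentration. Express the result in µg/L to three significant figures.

0.425 µg/L

Outflow Q = 0.267 m³/s × 3.156e+07 s/yr = 8.426e+06 m³/yr.
Steady-state CSTR mass balance: W = Q·C + k·V·C, so C = W/(Q + kV).
Q + kV = 8.426e+06 + 72·7.91e+08 = 5.696e+10 m³/yr.
C = 24200/5.696e+10 = 4.249e-07 kg/m³ = 0.0004249 mg/L = 0.4249 µg/L.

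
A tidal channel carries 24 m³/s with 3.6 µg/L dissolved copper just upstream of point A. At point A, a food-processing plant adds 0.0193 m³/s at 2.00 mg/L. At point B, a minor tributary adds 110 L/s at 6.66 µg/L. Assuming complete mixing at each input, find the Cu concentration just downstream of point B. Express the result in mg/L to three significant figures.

0.00521 mg/L

3.6 µg/L = 0.0036 mg/L.
After input A: C = (24·0.0036 + 0.0193·2) / 24.02 = 0.005204 mg/L.
110 L/s = 0.11 m³/s.
6.66 µg/L = 0.00666 mg/L.
After input B: C = (24.02·0.005204 + 0.11·0.00666) / 24.13 = 0.005211 mg/L.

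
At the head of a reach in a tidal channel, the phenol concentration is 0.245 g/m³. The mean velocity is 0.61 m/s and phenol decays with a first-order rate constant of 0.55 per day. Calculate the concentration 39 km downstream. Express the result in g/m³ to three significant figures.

Travel time t = 39 km / 0.61 m/s = 3.9e+04/0.61 = 6.393e+04 s = 0.74 d.
First-order decay: C = 0.245·exp(−0.55·0.74) = 0.245·0.6657 = 0.1631 g/m³.

0.163 g/m³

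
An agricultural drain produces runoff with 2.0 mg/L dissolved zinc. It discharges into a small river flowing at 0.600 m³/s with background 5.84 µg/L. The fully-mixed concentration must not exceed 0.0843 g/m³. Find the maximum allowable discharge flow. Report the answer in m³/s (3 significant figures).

5.84 µg/L = 0.00584 mg/L.
Mass balance at complete mixing: C_std·(Q_w + Q_r) = Q_w·C_e + Q_r·C_b.
Rearranging, Q_w = Q_r·(C_std − C_b)/(C_e − C_std) = 0.600·(0.0843 − 0.00584) / (2 − 0.0843) = 0.02457 m³/s.

0.0246 m³/s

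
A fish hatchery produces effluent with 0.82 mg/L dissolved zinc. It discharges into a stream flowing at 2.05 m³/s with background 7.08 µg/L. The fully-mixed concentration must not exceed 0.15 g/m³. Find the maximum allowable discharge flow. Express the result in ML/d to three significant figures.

7.08 µg/L = 0.00708 mg/L.
Mass balance at complete mixing: C_std·(Q_w + Q_r) = Q_w·C_e + Q_r·C_b.
Rearranging, Q_w = Q_r·(C_std − C_b)/(C_e − C_std) = 2.05·(0.15 − 0.00708) / (0.82 − 0.15) = 0.4373 m³/s.
= 37.78 ML/d.

37.8 ML/d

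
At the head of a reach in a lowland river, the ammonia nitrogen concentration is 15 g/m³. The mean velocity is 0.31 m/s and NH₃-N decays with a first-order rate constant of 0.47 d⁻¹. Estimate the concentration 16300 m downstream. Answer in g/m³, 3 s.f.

Travel time t = 16300 m / 0.31 m/s = 1.63e+04/0.31 = 5.258e+04 s = 0.6086 d.
First-order decay: C = 15·exp(−0.47·0.6086) = 15·0.7512 = 11.27 g/m³.

11.3 g/m³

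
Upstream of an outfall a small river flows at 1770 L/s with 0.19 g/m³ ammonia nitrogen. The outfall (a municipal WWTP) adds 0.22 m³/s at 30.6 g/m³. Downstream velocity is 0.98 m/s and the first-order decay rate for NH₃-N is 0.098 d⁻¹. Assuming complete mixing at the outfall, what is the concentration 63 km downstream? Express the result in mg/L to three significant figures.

1770 L/s = 1.77 m³/s.
After complete mixing, C₀ = (0.22·30.6 + 1.77·0.19) / 1.99 = 3.552 mg/L.
Travel time t = 6.3e+04 m / 0.98 m/s = 6.429e+04 s = 0.744 d.
C = 3.552·exp(−0.098·0.744) = 3.552·0.9297 = 3.302 mg/L.

3.30 mg/L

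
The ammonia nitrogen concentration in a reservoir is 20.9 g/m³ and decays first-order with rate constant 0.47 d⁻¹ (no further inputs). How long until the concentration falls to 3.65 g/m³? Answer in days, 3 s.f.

3.71 d

t = ln(C₀/C)/k = ln(20.9/3.65)/0.47 = 1.745/0.47 = 3.713 d.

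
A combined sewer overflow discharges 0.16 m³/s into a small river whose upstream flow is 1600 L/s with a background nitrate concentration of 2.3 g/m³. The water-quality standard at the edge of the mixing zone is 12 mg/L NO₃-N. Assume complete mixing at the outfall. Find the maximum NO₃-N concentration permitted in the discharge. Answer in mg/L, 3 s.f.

109 mg/L

1600 L/s = 1.6 m³/s.
Mass balance: 12·1.76 = 0.16·Cₑ + 1.6·2.3.
Cₑ = (21.12 − 3.68) / 0.16 = 109 mg/L.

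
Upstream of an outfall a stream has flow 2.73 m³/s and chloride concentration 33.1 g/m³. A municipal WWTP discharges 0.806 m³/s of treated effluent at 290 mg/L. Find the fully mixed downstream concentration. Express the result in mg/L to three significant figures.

By mass balance at complete mixing, C = (0.806·290 + 2.73·33.1) / (0.806 + 2.73) = 324.1/3.536 = 91.66 mg/L.

91.7 mg/L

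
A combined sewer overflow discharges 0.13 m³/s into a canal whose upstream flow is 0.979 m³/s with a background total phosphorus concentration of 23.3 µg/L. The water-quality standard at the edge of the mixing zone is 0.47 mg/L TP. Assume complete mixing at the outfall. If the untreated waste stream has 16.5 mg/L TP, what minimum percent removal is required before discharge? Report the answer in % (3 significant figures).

76.8 %

23.3 µg/L = 0.0233 mg/L.
Mass balance: 0.47·1.109 = 0.13·Cₑ + 0.979·0.0233.
Cₑ = (0.5212 − 0.02281) / 0.13 = 3.834 mg/L.
Required removal = 1 − 3.834/16.5 = 76.76 %.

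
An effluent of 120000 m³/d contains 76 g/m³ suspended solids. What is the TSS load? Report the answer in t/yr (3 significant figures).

3330 t/yr

120000 m³/d = 1.389 m³/s.
Mass flux = Q·C = 1.389 m³/s × 76 g/m³ = 105.6 g/s.
= 105.6 g/s × 31.56 = 3331 t/yr.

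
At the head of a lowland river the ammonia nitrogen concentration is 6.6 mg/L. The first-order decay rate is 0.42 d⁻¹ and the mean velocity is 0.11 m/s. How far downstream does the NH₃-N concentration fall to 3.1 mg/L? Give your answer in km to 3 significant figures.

17.1 km

From C = C₀·e^(−kt), t = ln(C₀/C)/k = ln(6.6/3.1)/0.42 = 0.7557/0.42 = 1.799 d.
Distance = v·t = 0.11 m/s × 1.555e+05 s = 1.71e+04 m = 17.1 km.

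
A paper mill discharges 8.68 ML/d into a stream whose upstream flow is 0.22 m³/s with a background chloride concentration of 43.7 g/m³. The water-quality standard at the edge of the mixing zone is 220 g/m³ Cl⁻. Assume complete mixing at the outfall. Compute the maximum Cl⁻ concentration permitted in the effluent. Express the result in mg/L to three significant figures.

606 mg/L

8.68 ML/d = 0.1005 m³/s.
Mass balance: 220·0.3205 = 0.1005·Cₑ + 0.22·43.7.
Cₑ = (70.5 − 9.614) / 0.1005 = 606.1 mg/L.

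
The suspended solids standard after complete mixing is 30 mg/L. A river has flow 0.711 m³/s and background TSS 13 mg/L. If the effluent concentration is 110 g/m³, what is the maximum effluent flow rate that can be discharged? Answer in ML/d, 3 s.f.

Mass balance at complete mixing: C_std·(Q_w + Q_r) = Q_w·C_e + Q_r·C_b.
Rearranging, Q_w = Q_r·(C_std − C_b)/(C_e − C_std) = 0.711·(30 − 13) / (110 − 30) = 0.1511 m³/s.
= 13.05 ML/d.

13.1 ML/d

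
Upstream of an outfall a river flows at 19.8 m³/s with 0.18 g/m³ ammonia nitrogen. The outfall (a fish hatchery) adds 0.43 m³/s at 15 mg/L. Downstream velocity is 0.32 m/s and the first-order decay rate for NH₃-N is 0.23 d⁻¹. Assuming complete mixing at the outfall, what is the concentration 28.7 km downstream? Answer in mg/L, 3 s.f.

After complete mixing, C₀ = (0.43·15 + 19.8·0.18) / 20.23 = 0.495 mg/L.
Travel time t = 2.87e+04 m / 0.32 m/s = 8.969e+04 s = 1.038 d.
C = 0.495·exp(−0.23·1.038) = 0.495·0.7876 = 0.3899 mg/L.

0.390 mg/L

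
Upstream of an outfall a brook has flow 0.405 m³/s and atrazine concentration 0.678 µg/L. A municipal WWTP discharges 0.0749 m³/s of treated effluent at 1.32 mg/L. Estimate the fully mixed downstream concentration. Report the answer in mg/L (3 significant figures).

0.678 µg/L = 0.000678 mg/L.
By mass balance at complete mixing, C = (0.0749·1.32 + 0.405·0.000678) / (0.0749 + 0.405) = 0.09914/0.4799 = 0.2066 mg/L.

0.207 mg/L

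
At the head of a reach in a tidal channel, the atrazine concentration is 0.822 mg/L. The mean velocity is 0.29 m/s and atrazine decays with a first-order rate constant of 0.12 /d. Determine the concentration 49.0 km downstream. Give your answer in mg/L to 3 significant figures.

Travel time t = 49.0 km / 0.29 m/s = 4.9e+04/0.29 = 1.69e+05 s = 1.956 d.
First-order decay: C = 0.822·exp(−0.12·1.956) = 0.822·0.7908 = 0.6501 mg/L.

0.650 mg/L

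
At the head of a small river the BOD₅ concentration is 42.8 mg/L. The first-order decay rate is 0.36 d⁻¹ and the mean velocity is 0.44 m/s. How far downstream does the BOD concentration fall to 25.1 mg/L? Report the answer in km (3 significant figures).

From C = C₀·e^(−kt), t = ln(C₀/C)/k = ln(42.8/25.1)/0.36 = 0.5337/0.36 = 1.482 d.
Distance = v·t = 0.44 m/s × 1.281e+05 s = 5.636e+04 m = 56.36 km.

56.4 km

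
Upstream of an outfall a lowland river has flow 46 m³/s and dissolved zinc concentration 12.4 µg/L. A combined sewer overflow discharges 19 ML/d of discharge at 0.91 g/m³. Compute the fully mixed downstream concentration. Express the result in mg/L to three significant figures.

19 ML/d = 0.2199 m³/s.
12.4 µg/L = 0.0124 mg/L.
Flow-weighted mixing gives C = (0.2199·0.91 + 46·0.0124) / (0.2199 + 46) = 0.7705/46.22 = 0.01667 mg/L.

0.0167 mg/L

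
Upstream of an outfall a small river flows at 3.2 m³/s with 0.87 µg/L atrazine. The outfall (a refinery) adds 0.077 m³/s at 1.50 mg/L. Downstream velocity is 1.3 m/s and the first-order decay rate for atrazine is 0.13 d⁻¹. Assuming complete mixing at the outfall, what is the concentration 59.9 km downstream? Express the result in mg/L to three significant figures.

0.0337 mg/L

0.87 µg/L = 0.00087 mg/L.
After complete mixing, C₀ = (0.077·1.5 + 3.2·0.00087) / 3.277 = 0.0361 mg/L.
Travel time t = 5.99e+04 m / 1.3 m/s = 4.608e+04 s = 0.5333 d.
C = 0.0361·exp(−0.13·0.5333) = 0.0361·0.933 = 0.03368 mg/L.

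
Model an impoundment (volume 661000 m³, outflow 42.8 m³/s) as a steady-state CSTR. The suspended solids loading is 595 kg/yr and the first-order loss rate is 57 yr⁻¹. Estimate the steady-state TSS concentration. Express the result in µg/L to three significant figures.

Outflow Q = 42.8 m³/s × 3.156e+07 s/yr = 1.351e+09 m³/yr.
Steady-state CSTR mass balance: W = Q·C + k·V·C, so C = W/(Q + kV).
Q + kV = 1.351e+09 + 57·661000 = 1.388e+09 m³/yr.
C = 595/1.388e+09 = 4.286e-07 kg/m³ = 0.0004286 mg/L = 0.4286 µg/L.

0.429 µg/L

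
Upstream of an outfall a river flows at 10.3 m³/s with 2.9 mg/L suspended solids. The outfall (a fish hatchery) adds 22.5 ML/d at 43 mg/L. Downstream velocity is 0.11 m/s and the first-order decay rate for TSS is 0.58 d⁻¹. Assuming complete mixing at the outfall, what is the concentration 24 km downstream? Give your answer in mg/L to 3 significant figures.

22.5 ML/d = 0.2604 m³/s.
After complete mixing, C₀ = (0.2604·43 + 10.3·2.9) / 10.56 = 3.889 mg/L.
Travel time t = 2.4e+04 m / 0.11 m/s = 2.182e+05 s = 2.525 d.
C = 3.889·exp(−0.58·2.525) = 3.889·0.2312 = 0.8989 mg/L.

0.899 mg/L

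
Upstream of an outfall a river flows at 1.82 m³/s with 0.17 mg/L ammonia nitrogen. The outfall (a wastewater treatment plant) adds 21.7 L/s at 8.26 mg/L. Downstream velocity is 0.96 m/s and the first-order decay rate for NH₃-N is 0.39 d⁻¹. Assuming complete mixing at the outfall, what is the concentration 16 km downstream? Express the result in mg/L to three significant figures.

0.246 mg/L

21.7 L/s = 0.0217 m³/s.
After complete mixing, C₀ = (0.0217·8.26 + 1.82·0.17) / 1.842 = 0.2653 mg/L.
Travel time t = 1.6e+04 m / 0.96 m/s = 1.667e+04 s = 0.1929 d.
C = 0.2653·exp(−0.39·0.1929) = 0.2653·0.9275 = 0.2461 mg/L.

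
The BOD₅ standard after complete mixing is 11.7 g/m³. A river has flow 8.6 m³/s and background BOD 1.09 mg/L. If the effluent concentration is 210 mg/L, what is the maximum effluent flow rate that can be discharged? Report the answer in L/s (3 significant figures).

460 L/s

Mass balance at complete mixing: C_std·(Q_w + Q_r) = Q_w·C_e + Q_r·C_b.
Rearranging, Q_w = Q_r·(C_std − C_b)/(C_e − C_std) = 8.6·(11.7 − 1.09) / (210 − 11.7) = 0.4601 m³/s.
= 460.1 L/s.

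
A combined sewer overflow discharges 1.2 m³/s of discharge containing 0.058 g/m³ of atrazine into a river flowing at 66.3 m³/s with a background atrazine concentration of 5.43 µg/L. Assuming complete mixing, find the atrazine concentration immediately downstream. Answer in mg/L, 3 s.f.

0.00636 mg/L

5.43 µg/L = 0.00543 mg/L.
By mass balance at complete mixing, C = (1.2·0.058 + 66.3·0.00543) / (1.2 + 66.3) = 0.4296/67.5 = 0.006365 mg/L.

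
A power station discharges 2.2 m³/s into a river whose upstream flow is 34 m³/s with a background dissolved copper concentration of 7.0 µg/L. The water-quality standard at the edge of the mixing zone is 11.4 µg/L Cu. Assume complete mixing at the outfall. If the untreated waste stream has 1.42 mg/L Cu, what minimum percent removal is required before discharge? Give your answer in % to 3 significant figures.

7.0 µg/L = 0.007 mg/L.
11.4 µg/L = 0.0114 mg/L.
Mass balance: 0.0114·36.2 = 2.2·Cₑ + 34·0.007.
Cₑ = (0.4127 − 0.238) / 2.2 = 0.0794 mg/L.
Required removal = 1 − 0.0794/1.42 = 94.41 %.

94.4 %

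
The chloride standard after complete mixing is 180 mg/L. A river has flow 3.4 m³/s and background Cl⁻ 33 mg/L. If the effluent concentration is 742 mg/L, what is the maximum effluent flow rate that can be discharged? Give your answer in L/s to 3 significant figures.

889 L/s

Mass balance at complete mixing: C_std·(Q_w + Q_r) = Q_w·C_e + Q_r·C_b.
Rearranging, Q_w = Q_r·(C_std − C_b)/(C_e − C_std) = 3.4·(180 − 33) / (742 − 180) = 0.8893 m³/s.
= 889.3 L/s.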